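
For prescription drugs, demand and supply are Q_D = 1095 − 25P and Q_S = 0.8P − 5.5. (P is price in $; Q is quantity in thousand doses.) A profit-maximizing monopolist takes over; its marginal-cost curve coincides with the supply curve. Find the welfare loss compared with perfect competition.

In inverse form: demand P = 43.8 − 0.04Q, supply P = 6.875 + 1.25Q.
Competitive equilibrium: 43.8 − 0.04Q = 6.875 + 1.25Q → Q* = 28.624, P* = 42.655.
Marginal revenue: MR = 43.8 − 0.08Q. Set MR = MC: 43.8 − 0.08Q = 6.875 + 1.25Q → Q_m = 27.7632.
Price P_m = 43.8 − 0.04·27.7632 = 42.6895; MC(Q_m) = 6.875 + 1.25·27.7632 = 41.579.
Competitive Q* = 28.624, so ΔQ = 0.8608; wedge = 42.6895 − 41.579 = 1.1105.
Deadweight loss = ½ × 0.8608 × 1.1105 = $0.48 thousand.

$0.48 thousand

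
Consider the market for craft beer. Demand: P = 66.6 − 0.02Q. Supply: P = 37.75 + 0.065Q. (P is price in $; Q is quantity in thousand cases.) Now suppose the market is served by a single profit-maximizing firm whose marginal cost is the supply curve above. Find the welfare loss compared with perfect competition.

$177.63 thousand

Competitive equilibrium: 66.6 − 0.02Q = 37.75 + 0.065Q → Q* = 339.41176, P* = 59.81176.
Marginal revenue: MR = 66.6 − 0.04Q. Set MR = MC: 66.6 − 0.04Q = 37.75 + 0.065Q → Q_m = 274.7619.
Price P_m = 66.6 − 0.02·274.7619 = 61.10476; MC(Q_m) = 37.75 + 0.065·274.7619 = 55.60952.
Competitive Q* = 339.41176, so ΔQ = 64.64986; wedge = 61.10476 − 55.60952 = 5.49524.
DWL = ½ × 64.64986 × 5.49524 = $177.63 thousand.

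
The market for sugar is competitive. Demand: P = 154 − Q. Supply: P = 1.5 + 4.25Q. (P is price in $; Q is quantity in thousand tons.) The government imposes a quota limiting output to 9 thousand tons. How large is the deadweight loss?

Competitive equilibrium: 154 − Q = 1.5 + 4.25Q → Q* = 29.04762, P* = 124.95238.
At Q = 9: demand price = 154 − 1·9 = 145; supply price = 1.5 + 4.25·9 = 39.75.
ΔQ = 29.04762 − 9 = 20.04762; wedge = 145 − 39.75 = 105.25.
The triangle = ½ × 20.04762 × 105.25 = $1055.01 thousand.

$1055.01 thousand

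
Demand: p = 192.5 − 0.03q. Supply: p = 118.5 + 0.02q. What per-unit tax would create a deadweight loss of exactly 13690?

37

Competitive equilibrium: 192.5 − 0.03q = 118.5 + 0.02q → q* = 1480, p* = 148.1.
A tax t gives Δq = t/0.05 and wedge t, so DWL = t²/0.1.
t²/0.1 = 13690 → t² = 1369 → t = 37.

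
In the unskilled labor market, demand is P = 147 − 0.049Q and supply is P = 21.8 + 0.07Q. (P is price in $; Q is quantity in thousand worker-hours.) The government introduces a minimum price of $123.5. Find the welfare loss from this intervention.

$19502.11 thousand

Competitive equilibrium: 147 − 0.049Q = 21.8 + 0.07Q → Q* = 1052.10084, P* = 95.44706.
At the floor P = 123.5, quantity demanded = (147 − 123.5)/0.049 = 479.59184.
Sellers' marginal cost at Q' = 479.59184: 21.8 + 0.07·479.59184 = 55.37143.
ΔQ = 1052.10084 − 479.59184 = 572.509; wedge = 123.5 − 55.37143 = 68.12857.
Deadweight loss = ½ × 572.509 × 68.12857 = $19502.11 thousand.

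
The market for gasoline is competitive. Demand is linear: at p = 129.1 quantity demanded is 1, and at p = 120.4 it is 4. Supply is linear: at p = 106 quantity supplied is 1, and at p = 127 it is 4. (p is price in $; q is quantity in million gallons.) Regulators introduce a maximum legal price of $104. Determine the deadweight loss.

Demand slope = (120.4 − 129.1)/(4 − 1) = −2.9, so p = 132 − 2.9q.
Supply slope = (127 − 106)/(4 − 1) = 7, so p = 99 + 7q.
Competitive equilibrium: 132 − 2.9q = 99 + 7q → q* = 3.3333, p* = 122.3333.
At the ceiling p = 104, quantity supplied = (104 − 99)/7 = 0.7143.
Willingness to pay at q' = 0.7143: 132 − 2.9·0.7143 = 129.9285.
Δq = 3.3333 − 0.7143 = 2.619; wedge = 129.9285 − 104 = 25.9285.
Welfare loss = ½ × 2.619 × 25.9285 = $33.95 million.

$33.95 million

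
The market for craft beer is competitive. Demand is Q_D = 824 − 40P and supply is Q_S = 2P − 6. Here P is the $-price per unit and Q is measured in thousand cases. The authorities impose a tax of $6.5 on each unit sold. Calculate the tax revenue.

In inverse form: demand P = 20.6 − 0.025Q, supply P = 3 + 0.5Q.
Competitive equilibrium: 20.6 − 0.025Q = 3 + 0.5Q → Q* = 33.5238, P* = 19.7619.
With the tax, the buyer price exceeds the seller price by 6.5: (20.6 − 0.025Q) − (3 + 0.5Q) = 6.5 → Q' = 21.1429.
Tax revenue = 6.5 × 21.1429 = $137.43 thousand.

$137.43 thousand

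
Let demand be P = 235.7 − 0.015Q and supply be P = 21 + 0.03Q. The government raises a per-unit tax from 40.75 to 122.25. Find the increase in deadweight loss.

147605.56

Competitive equilibrium: 235.7 − 0.015Q = 21 + 0.03Q → Q* = 4771.1111, P* = 164.1333.
For a per-unit tax t: ΔQ = t/0.045, so DWL = ½·t·(t/0.045) = t²/0.09.
At t = 40.75: DWL = 18450.694. At t = 122.25: DWL = 166056.25.
Increase = 166056.25 − 18450.694 = 147605.56.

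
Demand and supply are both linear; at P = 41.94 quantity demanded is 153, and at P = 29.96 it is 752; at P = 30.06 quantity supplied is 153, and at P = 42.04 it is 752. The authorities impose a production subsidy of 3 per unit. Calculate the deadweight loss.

Demand slope = (29.96 − 41.94)/(752 − 153) = −0.02, so P = 45 − 0.02Q.
Supply slope = (42.04 − 30.06)/(752 − 153) = 0.02, so P = 27 + 0.02Q.
Competitive equilibrium: 45 − 0.02Q = 27 + 0.02Q → Q* = 450, P* = 36.
The subsidy lowers effective supply by 3: P = 24 + 0.02Q.
New quantity: 45 − 0.02Q = 24 + 0.02Q → Q' = 525.
Overproduction ΔQ = 525 − 450 = 75; wedge = subsidy = 3.
Welfare loss = ½ × 75 × 3 = 112.50.

112.50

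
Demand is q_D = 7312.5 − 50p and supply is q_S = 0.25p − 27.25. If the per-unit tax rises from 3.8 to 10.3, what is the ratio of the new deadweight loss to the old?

7.347

In inverse form: demand p = 146.25 − 0.02q, supply p = 109 + 4q.
Competitive equilibrium: 146.25 − 0.02q = 109 + 4q → q* = 9.2662, p* = 146.0647.
For a per-unit tax t: Δq = t/4.02, so DWL = ½·t·(t/4.02) = t²/8.04.
At t = 3.8: DWL = 1.796. At t = 10.3: DWL = 13.195.
Ratio = (10.3/3.8)² = 7.347.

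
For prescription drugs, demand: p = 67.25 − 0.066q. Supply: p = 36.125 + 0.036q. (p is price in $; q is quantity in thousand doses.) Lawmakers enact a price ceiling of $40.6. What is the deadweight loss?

$1667.89 thousand

Competitive equilibrium: 67.25 − 0.066q = 36.125 + 0.036q → q* = 305.14706, p* = 47.11029.
At the ceiling p = 40.6, quantity supplied = (40.6 − 36.125)/0.036 = 124.30556.
Willingness to pay at q' = 124.30556: 67.25 − 0.066·124.30556 = 59.04583.
Δq = 305.14706 − 124.30556 = 180.8415; wedge = 59.04583 − 40.6 = 18.44583.
Welfare loss = ½ × 180.8415 × 18.44583 = $1667.89 thousand.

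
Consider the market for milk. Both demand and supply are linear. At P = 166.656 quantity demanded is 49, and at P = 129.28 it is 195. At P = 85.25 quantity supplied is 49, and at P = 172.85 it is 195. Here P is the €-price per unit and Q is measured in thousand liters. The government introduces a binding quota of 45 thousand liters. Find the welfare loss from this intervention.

Demand slope = (129.28 − 166.656)/(195 − 49) = −0.256, so P = 179.2 − 0.256Q.
Supply slope = (172.85 − 85.25)/(195 − 49) = 0.6, so P = 55.85 + 0.6Q.
Competitive equilibrium: 179.2 − 0.256Q = 55.85 + 0.6Q → Q* = 144.1005, P* = 142.3103.
At Q = 45: demand price = 179.2 − 0.256·45 = 167.68; supply price = 55.85 + 0.6·45 = 82.85.
ΔQ = 144.1005 − 45 = 99.1005; wedge = 167.68 − 82.85 = 84.83.
DWL = ½ × 99.1005 × 84.83 = €4203.35 thousand.

€4203.35 thousand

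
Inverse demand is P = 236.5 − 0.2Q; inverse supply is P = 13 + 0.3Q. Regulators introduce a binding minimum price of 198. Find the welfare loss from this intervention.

Competitive equilibrium: 236.5 − 0.2Q = 13 + 0.3Q → Q* = 447, P* = 147.1.
At the floor P = 198, quantity demanded = (236.5 − 198)/0.2 = 192.5.
Sellers' marginal cost at Q' = 192.5: 13 + 0.3·192.5 = 70.75.
ΔQ = 447 − 192.5 = 254.5; wedge = 198 − 70.75 = 127.25.
Deadweight loss = ½ × 254.5 × 127.25 = 16192.56.

16192.56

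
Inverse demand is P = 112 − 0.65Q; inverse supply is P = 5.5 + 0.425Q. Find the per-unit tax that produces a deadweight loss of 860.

43

Competitive equilibrium: 112 − 0.65Q = 5.5 + 0.425Q → Q* = 99.0698, P* = 47.6047.
A tax t gives ΔQ = t/1.075 and wedge t, so DWL = t²/2.15.
t²/2.15 = 860 → t² = 1849 → t = 43.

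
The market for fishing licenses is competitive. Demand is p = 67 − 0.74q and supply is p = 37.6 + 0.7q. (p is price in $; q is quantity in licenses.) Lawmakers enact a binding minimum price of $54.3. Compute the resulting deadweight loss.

Competitive equilibrium: 67 − 0.74q = 37.6 + 0.7q → q* = 20.4167, p* = 51.8917.
At the floor p = 54.3, quantity demanded = (67 − 54.3)/0.74 = 17.1622.
Sellers' marginal cost at q' = 17.1622: 37.6 + 0.7·17.1622 = 49.6135.
Δq = 20.4167 − 17.1622 = 3.2545; wedge = 54.3 − 49.6135 = 4.6865.
Deadweight loss = ½ × 3.2545 × 4.6865 = $7.63.

$7.63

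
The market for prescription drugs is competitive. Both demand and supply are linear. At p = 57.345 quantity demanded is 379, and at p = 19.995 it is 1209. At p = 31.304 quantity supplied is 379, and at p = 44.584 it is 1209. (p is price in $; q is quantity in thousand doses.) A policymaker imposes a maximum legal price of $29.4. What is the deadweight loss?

$9089.26 thousand

Demand slope = (19.995 − 57.345)/(1209 − 379) = −0.045, so p = 74.4 − 0.045q.
Supply slope = (44.584 − 31.304)/(1209 − 379) = 0.016, so p = 25.24 + 0.016q.
Competitive equilibrium: 74.4 − 0.045q = 25.24 + 0.016q → q* = 805.9016, p* = 38.1344.
At the ceiling p = 29.4, quantity supplied = (29.4 − 25.24)/0.016 = 260.
Willingness to pay at q' = 260: 74.4 − 0.045·260 = 62.7.
Δq = 805.9016 − 260 = 545.9016; wedge = 62.7 − 29.4 = 33.3.
DWL = ½ × 545.9016 × 33.3 = $9089.26 thousand.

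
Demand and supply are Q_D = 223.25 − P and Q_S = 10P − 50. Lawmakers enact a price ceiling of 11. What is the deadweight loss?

In inverse form: demand P = 223.25 − Q, supply P = 5 + 0.1Q.
Competitive equilibrium: 223.25 − Q = 5 + 0.1Q → Q* = 198.4091, P* = 24.8409.
At the ceiling P = 11, quantity supplied = (11 − 5)/0.1 = 60.
Willingness to pay at Q' = 60: 223.25 − 1·60 = 163.25.
ΔQ = 198.4091 − 60 = 138.4091; wedge = 163.25 − 11 = 152.25.
Deadweight loss = ½ × 138.4091 × 152.25 = 10536.39.

10536.39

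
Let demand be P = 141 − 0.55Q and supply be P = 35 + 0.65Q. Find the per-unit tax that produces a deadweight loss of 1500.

60

Competitive equilibrium: 141 − 0.55Q = 35 + 0.65Q → Q* = 88.3333, P* = 92.4167.
A tax t gives ΔQ = t/1.2 and wedge t, so DWL = t²/2.4.
t²/2.4 = 1500 → t² = 3600 → t = 60.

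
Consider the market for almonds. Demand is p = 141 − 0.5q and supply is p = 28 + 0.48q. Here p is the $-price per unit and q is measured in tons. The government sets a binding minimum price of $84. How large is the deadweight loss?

$0.84

Competitive equilibrium: 141 − 0.5q = 28 + 0.48q → q* = 115.3061, p* = 83.3469.
At the floor p = 84, quantity demanded = (141 − 84)/0.5 = 114.
Sellers' marginal cost at q' = 114: 28 + 0.48·114 = 82.72.
Δq = 115.3061 − 114 = 1.3061; wedge = 84 − 82.72 = 1.28.
DWL = ½ × 1.3061 × 1.28 = $0.84.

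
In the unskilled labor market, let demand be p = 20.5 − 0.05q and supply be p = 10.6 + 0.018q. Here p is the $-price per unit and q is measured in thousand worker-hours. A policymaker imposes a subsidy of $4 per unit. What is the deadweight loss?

Competitive equilibrium: 20.5 − 0.05q = 10.6 + 0.018q → q* = 145.5882, p* = 13.2206.
The subsidy lowers effective supply by 4: p = 6.6 + 0.018q.
New quantity: 20.5 − 0.05q = 6.6 + 0.018q → q' = 204.4118.
Overproduction Δq = 204.4118 − 145.5882 = 58.8236; wedge = subsidy = 4.
Welfare loss = ½ × 58.8236 × 4 = $117.65 thousand.

$117.65 thousand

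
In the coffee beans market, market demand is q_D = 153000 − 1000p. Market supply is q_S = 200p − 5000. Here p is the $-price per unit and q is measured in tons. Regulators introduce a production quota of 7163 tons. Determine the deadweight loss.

$602395.04

In inverse form: demand p = 153 − 0.001q, supply p = 25 + 0.005q.
Competitive equilibrium: 153 − 0.001q = 25 + 0.005q → q* = 21333.3333, p* = 131.6667.
At q = 7163: demand price = 153 − 0.001·7163 = 145.837; supply price = 25 + 0.005·7163 = 60.815.
Δq = 21333.3333 − 7163 = 14170.3333; wedge = 145.837 − 60.815 = 85.022.
Welfare loss = ½ × 14170.3333 × 85.022 = $602395.04.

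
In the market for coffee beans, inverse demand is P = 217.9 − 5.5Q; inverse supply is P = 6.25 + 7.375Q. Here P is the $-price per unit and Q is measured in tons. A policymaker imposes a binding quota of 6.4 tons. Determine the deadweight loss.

Competitive equilibrium: 217.9 − 5.5Q = 6.25 + 7.375Q → Q* = 16.4388, P* = 127.4864.
At Q = 6.4: demand price = 217.9 − 5.5·6.4 = 182.7; supply price = 6.25 + 7.375·6.4 = 53.45.
ΔQ = 16.4388 − 6.4 = 10.0388; wedge = 182.7 − 53.45 = 129.25.
Welfare loss = ½ × 10.0388 × 129.25 = $648.76.

$648.76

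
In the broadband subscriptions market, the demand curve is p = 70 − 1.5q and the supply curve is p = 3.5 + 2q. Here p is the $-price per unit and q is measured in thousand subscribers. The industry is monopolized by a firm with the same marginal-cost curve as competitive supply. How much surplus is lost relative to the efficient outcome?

$56.86 thousand

Competitive equilibrium: 70 − 1.5q = 3.5 + 2q → q* = 19, p* = 41.5.
Marginal revenue: MR = 70 − 3q. Set MR = MC: 70 − 3q = 3.5 + 2q → q_m = 13.3.
Price p_m = 70 − 1.5·13.3 = 50.05; MC(q_m) = 3.5 + 2·13.3 = 30.1.
Competitive q* = 19, so Δq = 5.7; wedge = 50.05 − 30.1 = 19.95.
The triangle = ½ × 5.7 × 19.95 = $56.86 thousand.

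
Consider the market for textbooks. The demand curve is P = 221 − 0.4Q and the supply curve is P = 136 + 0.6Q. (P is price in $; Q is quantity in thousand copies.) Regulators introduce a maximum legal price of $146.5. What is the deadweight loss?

Competitive equilibrium: 221 − 0.4Q = 136 + 0.6Q → Q* = 85, P* = 187.
At the ceiling P = 146.5, quantity supplied = (146.5 − 136)/0.6 = 17.5.
Willingness to pay at Q' = 17.5: 221 − 0.4·17.5 = 214.
ΔQ = 85 − 17.5 = 67.5; wedge = 214 − 146.5 = 67.5.
DWL = ½ × 67.5 × 67.5 = $2278.125 thousand.

$2278.125 thousand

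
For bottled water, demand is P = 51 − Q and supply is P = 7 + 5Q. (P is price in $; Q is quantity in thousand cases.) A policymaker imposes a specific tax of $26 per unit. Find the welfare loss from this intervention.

$56.33 thousand

Competitive equilibrium: 51 − Q = 7 + 5Q → Q* = 7.3333, P* = 43.6667.
With the tax, the buyer price exceeds the seller price by 26: (51 − Q) − (7 + 5Q) = 26 → Q' = 3.
ΔQ = 7.3333 − 3 = 4.3333; the wedge equals the tax, 26.
Deadweight loss = ½ × 4.3333 × 26 = $56.33 thousand.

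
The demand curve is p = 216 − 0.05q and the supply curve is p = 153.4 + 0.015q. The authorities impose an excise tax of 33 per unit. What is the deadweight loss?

Competitive equilibrium: 216 − 0.05q = 153.4 + 0.015q → q* = 963.0769, p* = 167.8462.
With the tax, the buyer price exceeds the seller price by 33: (216 − 0.05q) − (153.4 + 0.015q) = 33 → q' = 455.3846.
Δq = 963.0769 − 455.3846 = 507.6923; the wedge equals the tax, 33.
Welfare loss = ½ × 507.6923 × 33 = 8376.92.

8376.92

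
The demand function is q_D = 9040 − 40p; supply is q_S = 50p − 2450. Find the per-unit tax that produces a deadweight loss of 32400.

In inverse form: demand p = 226 − 0.025q, supply p = 49 + 0.02q.
Competitive equilibrium: 226 − 0.025q = 49 + 0.02q → q* = 3933.3333, p* = 127.6667.
A tax t gives Δq = t/0.045 and wedge t, so DWL = t²/0.09.
t²/0.09 = 32400 → t² = 2916 → t = 54.

54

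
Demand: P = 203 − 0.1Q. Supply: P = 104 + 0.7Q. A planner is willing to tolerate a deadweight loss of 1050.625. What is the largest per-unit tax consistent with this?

41

Competitive equilibrium: 203 − 0.1Q = 104 + 0.7Q → Q* = 123.75, P* = 190.625.
A tax t gives ΔQ = t/0.8 and wedge t, so DWL = t²/1.6.
t²/1.6 = 1050.625 → t² = 1681 → t = 41.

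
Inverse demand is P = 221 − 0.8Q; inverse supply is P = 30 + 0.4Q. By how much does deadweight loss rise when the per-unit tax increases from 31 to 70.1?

1647.09

Competitive equilibrium: 221 − 0.8Q = 30 + 0.4Q → Q* = 159.1667, P* = 93.6667.
For a per-unit tax t: ΔQ = t/1.2, so DWL = ½·t·(t/1.2) = t²/2.4.
At t = 31: DWL = 400.417. At t = 70.1: DWL = 2047.504.
Increase = 2047.504 − 400.417 = 1647.09.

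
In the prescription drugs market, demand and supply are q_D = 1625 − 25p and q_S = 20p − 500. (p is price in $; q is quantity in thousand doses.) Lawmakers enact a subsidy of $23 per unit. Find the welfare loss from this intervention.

In inverse form: demand p = 65 − 0.04q, supply p = 25 + 0.05q.
Competitive equilibrium: 65 − 0.04q = 25 + 0.05q → q* = 444.4444, p* = 47.2222.
The subsidy lowers effective supply by 23: p = 2 + 0.05q.
New quantity: 65 − 0.04q = 2 + 0.05q → q' = 700.
Overproduction Δq = 700 − 444.4444 = 255.5556; wedge = subsidy = 23.
Welfare loss = ½ × 255.5556 × 23 = $2938.89 thousand.

$2938.89 thousand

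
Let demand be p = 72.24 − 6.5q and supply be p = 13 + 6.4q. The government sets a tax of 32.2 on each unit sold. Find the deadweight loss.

40.19

Competitive equilibrium: 72.24 − 6.5q = 13 + 6.4q → q* = 4.5922, p* = 42.3904.
With the tax, the buyer price exceeds the seller price by 32.2: (72.24 − 6.5q) − (13 + 6.4q) = 32.2 → q' = 2.0961.
Δq = 4.5922 − 2.0961 = 2.4961; the wedge equals the tax, 32.2.
The triangle = ½ × 2.4961 × 32.2 = 40.19.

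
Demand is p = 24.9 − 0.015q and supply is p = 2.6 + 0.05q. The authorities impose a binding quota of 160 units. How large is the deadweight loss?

Competitive equilibrium: 24.9 − 0.015q = 2.6 + 0.05q → q* = 343.0769, p* = 19.7538.
At q = 160: demand price = 24.9 − 0.015·160 = 22.5; supply price = 2.6 + 0.05·160 = 10.6.
Δq = 343.0769 − 160 = 183.0769; wedge = 22.5 − 10.6 = 11.9.
The triangle = ½ × 183.0769 × 11.9 = 1089.31.

1089.31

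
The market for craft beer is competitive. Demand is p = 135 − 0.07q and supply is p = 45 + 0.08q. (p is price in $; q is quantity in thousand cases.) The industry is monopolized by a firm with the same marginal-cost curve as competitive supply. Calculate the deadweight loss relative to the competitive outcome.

$2733.47 thousand

Competitive equilibrium: 135 − 0.07q = 45 + 0.08q → q* = 600, p* = 93.
Marginal revenue: MR = 135 − 0.14q. Set MR = MC: 135 − 0.14q = 45 + 0.08q → q_m = 409.0909.
Price p_m = 135 − 0.07·409.0909 = 106.3636; MC(q_m) = 45 + 0.08·409.0909 = 77.7273.
Competitive q* = 600, so Δq = 190.9091; wedge = 106.3636 − 77.7273 = 28.6363.
DWL = ½ × 190.9091 × 28.6363 = $2733.47 thousand.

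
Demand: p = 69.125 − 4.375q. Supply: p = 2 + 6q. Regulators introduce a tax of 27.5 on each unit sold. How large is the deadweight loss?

Competitive equilibrium: 69.125 − 4.375q = 2 + 6q → q* = 6.4699, p* = 40.8193.
With the tax, the buyer price exceeds the seller price by 27.5: (69.125 − 4.375q) − (2 + 6q) = 27.5 → q' = 3.8193.
Δq = 6.4699 − 3.8193 = 2.6506; the wedge equals the tax, 27.5.
DWL = ½ × 2.6506 × 27.5 = 36.45.

36.45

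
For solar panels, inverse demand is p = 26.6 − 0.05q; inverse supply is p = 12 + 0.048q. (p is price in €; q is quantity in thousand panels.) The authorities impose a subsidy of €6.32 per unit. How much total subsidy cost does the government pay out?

Competitive equilibrium: 26.6 − 0.05q = 12 + 0.048q → q* = 148.9796, p* = 19.151.
The subsidy lowers effective supply by 6.32: p = 5.68 + 0.048q.
New quantity: 26.6 − 0.05q = 5.68 + 0.048q → q' = 213.4694.
Total subsidy cost = 6.32 × 213.4694 = €1349.13 thousand.

€1349.13 thousand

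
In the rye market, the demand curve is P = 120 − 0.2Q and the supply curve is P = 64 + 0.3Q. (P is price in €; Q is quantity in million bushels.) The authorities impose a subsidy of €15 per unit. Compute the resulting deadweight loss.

Competitive equilibrium: 120 − 0.2Q = 64 + 0.3Q → Q* = 112, P* = 97.6.
The subsidy lowers effective supply by 15: P = 49 + 0.3Q.
New quantity: 120 − 0.2Q = 49 + 0.3Q → Q' = 142.
Overproduction ΔQ = 142 − 112 = 30; wedge = subsidy = 15.
The triangle = ½ × 30 × 15 = €225 million.

€225 million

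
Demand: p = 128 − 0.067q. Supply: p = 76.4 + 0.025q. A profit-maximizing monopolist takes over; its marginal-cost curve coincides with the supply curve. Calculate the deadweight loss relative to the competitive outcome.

2569.43

Competitive equilibrium: 128 − 0.067q = 76.4 + 0.025q → q* = 560.8696, p* = 90.4217.
Marginal revenue: MR = 128 − 0.134q. Set MR = MC: 128 − 0.134q = 76.4 + 0.025q → q_m = 324.5283.
Price p_m = 128 − 0.067·324.5283 = 106.2566; MC(q_m) = 76.4 + 0.025·324.5283 = 84.5132.
Competitive q* = 560.8696, so Δq = 236.3413; wedge = 106.2566 − 84.5132 = 21.7434.
DWL = ½ × 236.3413 × 21.7434 = 2569.43.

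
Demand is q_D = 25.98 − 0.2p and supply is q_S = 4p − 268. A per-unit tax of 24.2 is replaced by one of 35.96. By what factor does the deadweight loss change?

In inverse form: demand p = 129.9 − 5q, supply p = 67 + 0.25q.
Competitive equilibrium: 129.9 − 5q = 67 + 0.25q → q* = 11.981, p* = 69.9952.
For a per-unit tax t: Δq = t/5.25, so DWL = ½·t·(t/5.25) = t²/10.5.
At t = 24.2: DWL = 55.775. At t = 35.96: DWL = 123.154.
Ratio = (35.96/24.2)² = 2.208.

2.208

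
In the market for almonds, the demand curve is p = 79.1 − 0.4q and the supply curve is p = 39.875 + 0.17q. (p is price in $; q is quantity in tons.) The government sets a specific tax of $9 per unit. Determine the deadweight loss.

$71.05

Competitive equilibrium: 79.1 − 0.4q = 39.875 + 0.17q → q* = 68.8158, p* = 51.5737.
With the tax, the buyer price exceeds the seller price by 9: (79.1 − 0.4q) − (39.875 + 0.17q) = 9 → q' = 53.0263.
Δq = 68.8158 − 53.0263 = 15.7895; the wedge equals the tax, 9.
Deadweight loss = ½ × 15.7895 × 9 = $71.05.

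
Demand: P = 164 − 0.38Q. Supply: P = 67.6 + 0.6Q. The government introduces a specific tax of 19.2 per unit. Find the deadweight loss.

Competitive equilibrium: 164 − 0.38Q = 67.6 + 0.6Q → Q* = 98.3673, P* = 126.6204.
With the tax, the buyer price exceeds the seller price by 19.2: (164 − 0.38Q) − (67.6 + 0.6Q) = 19.2 → Q' = 78.7755.
ΔQ = 98.3673 − 78.7755 = 19.5918; the wedge equals the tax, 19.2.
Welfare loss = ½ × 19.5918 × 19.2 = 188.08.

188.08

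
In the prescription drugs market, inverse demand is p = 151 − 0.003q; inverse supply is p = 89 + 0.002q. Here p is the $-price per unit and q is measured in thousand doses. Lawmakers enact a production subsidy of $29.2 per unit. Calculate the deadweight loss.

Competitive equilibrium: 151 − 0.003q = 89 + 0.002q → q* = 12400, p* = 113.8.
The subsidy lowers effective supply by 29.2: p = 59.8 + 0.002q.
New quantity: 151 − 0.003q = 59.8 + 0.002q → q' = 18240.
Overproduction Δq = 18240 − 12400 = 5840; wedge = subsidy = 29.2.
DWL = ½ × 5840 × 29.2 = $85264 thousand.

$85264 thousand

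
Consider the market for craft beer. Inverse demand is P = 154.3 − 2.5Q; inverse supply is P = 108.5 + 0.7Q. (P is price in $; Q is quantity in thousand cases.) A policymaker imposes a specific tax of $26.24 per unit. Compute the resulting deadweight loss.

$107.584 thousand

Competitive equilibrium: 154.3 − 2.5Q = 108.5 + 0.7Q → Q* = 14.3125, P* = 118.5188.
With the tax, the buyer price exceeds the seller price by 26.24: (154.3 − 2.5Q) − (108.5 + 0.7Q) = 26.24 → Q' = 6.1125.
ΔQ = 14.3125 − 6.1125 = 8.2; the wedge equals the tax, 26.24.
Welfare loss = ½ × 8.2 × 26.24 = $107.584 thousand.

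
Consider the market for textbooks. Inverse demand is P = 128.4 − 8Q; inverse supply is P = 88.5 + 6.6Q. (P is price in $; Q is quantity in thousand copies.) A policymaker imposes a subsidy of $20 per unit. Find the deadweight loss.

Competitive equilibrium: 128.4 − 8Q = 88.5 + 6.6Q → Q* = 2.7329, P* = 106.537.
The subsidy lowers effective supply by 20: P = 68.5 + 6.6Q.
New quantity: 128.4 − 8Q = 68.5 + 6.6Q → Q' = 4.1027.
Overproduction ΔQ = 4.1027 − 2.7329 = 1.3698; wedge = subsidy = 20.
Deadweight loss = ½ × 1.3698 × 20 = $13.70 thousand.

$13.70 thousand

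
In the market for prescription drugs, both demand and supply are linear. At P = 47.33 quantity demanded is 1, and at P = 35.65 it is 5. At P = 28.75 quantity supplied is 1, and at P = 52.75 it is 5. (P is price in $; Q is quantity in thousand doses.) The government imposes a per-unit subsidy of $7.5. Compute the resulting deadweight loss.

Demand slope = (35.65 − 47.33)/(5 − 1) = −2.92, so P = 50.25 − 2.92Q.
Supply slope = (52.75 − 28.75)/(5 − 1) = 6, so P = 22.75 + 6Q.
Competitive equilibrium: 50.25 − 2.92Q = 22.75 + 6Q → Q* = 3.083, P* = 41.2478.
The subsidy lowers effective supply by 7.5: P = 15.25 + 6Q.
New quantity: 50.25 − 2.92Q = 15.25 + 6Q → Q' = 3.9238.
Overproduction ΔQ = 3.9238 − 3.083 = 0.8408; wedge = subsidy = 7.5.
Welfare loss = ½ × 0.8408 × 7.5 = $3.15 thousand.

$3.15 thousand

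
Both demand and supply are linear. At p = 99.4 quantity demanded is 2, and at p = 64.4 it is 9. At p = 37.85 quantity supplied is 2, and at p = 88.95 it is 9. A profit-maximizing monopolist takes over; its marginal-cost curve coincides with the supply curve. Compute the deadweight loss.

25.20

Demand slope = (64.4 − 99.4)/(9 − 2) = −5, so p = 109.4 − 5q.
Supply slope = (88.95 − 37.85)/(9 − 2) = 7.3, so p = 23.25 + 7.3q.
Competitive equilibrium: 109.4 − 5q = 23.25 + 7.3q → q* = 7.0041, p* = 74.3797.
Marginal revenue: MR = 109.4 − 10q. Set MR = MC: 109.4 − 10q = 23.25 + 7.3q → q_m = 4.9798.
Price p_m = 109.4 − 5·4.9798 = 84.501; MC(q_m) = 23.25 + 7.3·4.9798 = 59.6025.
Competitive q* = 7.0041, so Δq = 2.0243; wedge = 84.501 − 59.6025 = 24.8985.
Deadweight loss = ½ × 2.0243 × 24.8985 = 25.20.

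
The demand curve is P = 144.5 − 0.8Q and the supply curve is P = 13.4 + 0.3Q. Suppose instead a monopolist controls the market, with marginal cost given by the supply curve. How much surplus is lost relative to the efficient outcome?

Competitive equilibrium: 144.5 − 0.8Q = 13.4 + 0.3Q → Q* = 119.1818, P* = 49.1545.
Marginal revenue: MR = 144.5 − 1.6Q. Set MR = MC: 144.5 − 1.6Q = 13.4 + 0.3Q → Q_m = 69.
Price P_m = 144.5 − 0.8·69 = 89.3; MC(Q_m) = 13.4 + 0.3·69 = 34.1.
Competitive Q* = 119.1818, so ΔQ = 50.1818; wedge = 89.3 − 34.1 = 55.2.
Deadweight loss = ½ × 50.1818 × 55.2 = 1385.02.

1385.02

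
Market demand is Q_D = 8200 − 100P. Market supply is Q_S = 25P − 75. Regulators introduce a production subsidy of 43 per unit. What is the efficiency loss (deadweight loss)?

In inverse form: demand P = 82 − 0.01Q, supply P = 3 + 0.04Q.
Competitive equilibrium: 82 − 0.01Q = 3 + 0.04Q → Q* = 1580, P* = 66.2.
The subsidy lowers effective supply by 43: P = 0.04Q − 40.
New quantity: 82 − 0.01Q = 0.04Q − 40 → Q' = 2440.
Overproduction ΔQ = 2440 − 1580 = 860; wedge = subsidy = 43.
Welfare loss = ½ × 860 × 43 = 18490.

18490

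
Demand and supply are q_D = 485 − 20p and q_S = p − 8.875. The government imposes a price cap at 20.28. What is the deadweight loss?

5.50

In inverse form: demand p = 24.25 − 0.05q, supply p = 8.875 + q.
Competitive equilibrium: 24.25 − 0.05q = 8.875 + q → q* = 14.6429, p* = 23.5179.
At the ceiling p = 20.28, quantity supplied = (20.28 − 8.875)/1 = 11.405.
Willingness to pay at q' = 11.405: 24.25 − 0.05·11.405 = 23.6798.
Δq = 14.6429 − 11.405 = 3.2379; wedge = 23.6798 − 20.28 = 3.3998.
DWL = ½ × 3.2379 × 3.3998 = 5.50.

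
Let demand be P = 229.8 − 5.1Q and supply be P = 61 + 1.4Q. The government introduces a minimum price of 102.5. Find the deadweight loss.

Competitive equilibrium: 229.8 − 5.1Q = 61 + 1.4Q → Q* = 25.96923, P* = 97.35692.
At the floor P = 102.5, quantity demanded = (229.8 − 102.5)/5.1 = 24.96078.
Sellers' marginal cost at Q' = 24.96078: 61 + 1.4·24.96078 = 95.94509.
ΔQ = 25.96923 − 24.96078 = 1.00845; wedge = 102.5 − 95.94509 = 6.55491.
DWL = ½ × 1.00845 × 6.55491 = 3.31.

3.31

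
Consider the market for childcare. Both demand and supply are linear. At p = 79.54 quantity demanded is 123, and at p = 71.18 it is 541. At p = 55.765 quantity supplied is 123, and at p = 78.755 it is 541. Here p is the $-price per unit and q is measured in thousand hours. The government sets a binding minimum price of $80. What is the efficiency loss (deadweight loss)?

Demand slope = (71.18 − 79.54)/(541 − 123) = −0.02, so p = 82 − 0.02q.
Supply slope = (78.755 − 55.765)/(541 − 123) = 0.055, so p = 49 + 0.055q.
Competitive equilibrium: 82 − 0.02q = 49 + 0.055q → q* = 440, p* = 73.2.
At the floor p = 80, quantity demanded = (82 − 80)/0.02 = 100.
Sellers' marginal cost at q' = 100: 49 + 0.055·100 = 54.5.
Δq = 440 − 100 = 340; wedge = 80 − 54.5 = 25.5.
Deadweight loss = ½ × 340 × 25.5 = $4335 thousand.

$4335 thousand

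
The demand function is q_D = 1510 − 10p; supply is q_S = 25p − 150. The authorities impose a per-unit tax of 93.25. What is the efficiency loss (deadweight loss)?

31055.58

In inverse form: demand p = 151 − 0.1q, supply p = 6 + 0.04q.
Competitive equilibrium: 151 − 0.1q = 6 + 0.04q → q* = 1035.7143, p* = 47.4286.
With the tax, the buyer price exceeds the seller price by 93.25: (151 − 0.1q) − (6 + 0.04q) = 93.25 → q' = 369.6429.
Δq = 1035.7143 − 369.6429 = 666.0714; the wedge equals the tax, 93.25.
Welfare loss = ½ × 666.0714 × 93.25 = 31055.58.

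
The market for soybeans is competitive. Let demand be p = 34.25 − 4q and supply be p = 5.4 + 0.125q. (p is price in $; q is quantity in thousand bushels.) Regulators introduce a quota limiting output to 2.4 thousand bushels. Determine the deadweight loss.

Competitive equilibrium: 34.25 − 4q = 5.4 + 0.125q → q* = 6.9939, p* = 6.2742.
At q = 2.4: demand price = 34.25 − 4·2.4 = 24.65; supply price = 5.4 + 0.125·2.4 = 5.7.
Δq = 6.9939 − 2.4 = 4.5939; wedge = 24.65 − 5.7 = 18.95.
The triangle = ½ × 4.5939 × 18.95 = $43.53 thousand.

$43.53 thousand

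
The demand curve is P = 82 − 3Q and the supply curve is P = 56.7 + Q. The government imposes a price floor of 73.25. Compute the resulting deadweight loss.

23.23

Competitive equilibrium: 82 − 3Q = 56.7 + Q → Q* = 6.325, P* = 63.025.
At the floor P = 73.25, quantity demanded = (82 − 73.25)/3 = 2.9167.
Sellers' marginal cost at Q' = 2.9167: 56.7 + 1·2.9167 = 59.6167.
ΔQ = 6.325 − 2.9167 = 3.4083; wedge = 73.25 − 59.6167 = 13.6333.
The triangle = ½ × 3.4083 × 13.6333 = 23.23.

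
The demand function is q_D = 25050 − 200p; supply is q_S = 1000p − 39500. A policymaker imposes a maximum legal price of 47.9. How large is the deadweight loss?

In inverse form: demand p = 125.25 − 0.005q, supply p = 39.5 + 0.001q.
Competitive equilibrium: 125.25 − 0.005q = 39.5 + 0.001q → q* = 14291.6667, p* = 53.7917.
At the ceiling p = 47.9, quantity supplied = (47.9 − 39.5)/0.001 = 8400.
Willingness to pay at q' = 8400: 125.25 − 0.005·8400 = 83.25.
Δq = 14291.6667 − 8400 = 5891.6667; wedge = 83.25 − 47.9 = 35.35.
Welfare loss = ½ × 5891.6667 × 35.35 = 104135.21.

104135.21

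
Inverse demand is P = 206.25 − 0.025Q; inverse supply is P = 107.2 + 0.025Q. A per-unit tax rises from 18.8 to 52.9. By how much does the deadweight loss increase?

Competitive equilibrium: 206.25 − 0.025Q = 107.2 + 0.025Q → Q* = 1981, P* = 156.725.
For a per-unit tax t: ΔQ = t/0.05, so DWL = ½·t·(t/0.05) = t²/0.1.
At t = 18.8: DWL = 3534.4. At t = 52.9: DWL = 27984.1.
Increase = 27984.1 − 3534.4 = 24449.70.

24449.70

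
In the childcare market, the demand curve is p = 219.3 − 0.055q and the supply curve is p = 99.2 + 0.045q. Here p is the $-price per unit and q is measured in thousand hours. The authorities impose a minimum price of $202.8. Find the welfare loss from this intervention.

Competitive equilibrium: 219.3 − 0.055q = 99.2 + 0.045q → q* = 1201, p* = 153.245.
At the floor p = 202.8, quantity demanded = (219.3 − 202.8)/0.055 = 300.
Sellers' marginal cost at q' = 300: 99.2 + 0.045·300 = 112.7.
Δq = 1201 − 300 = 901; wedge = 202.8 − 112.7 = 90.1.
DWL = ½ × 901 × 90.1 = $40590.05 thousand.

$40590.05 thousand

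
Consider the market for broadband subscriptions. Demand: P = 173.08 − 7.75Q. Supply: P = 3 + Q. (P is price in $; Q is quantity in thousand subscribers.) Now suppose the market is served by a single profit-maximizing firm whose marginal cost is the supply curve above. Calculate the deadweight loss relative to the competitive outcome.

Competitive equilibrium: 173.08 − 7.75Q = 3 + Q → Q* = 19.4377, P* = 22.4377.
Marginal revenue: MR = 173.08 − 15.5Q. Set MR = MC: 173.08 − 15.5Q = 3 + Q → Q_m = 10.3079.
Price P_m = 173.08 − 7.75·10.3079 = 93.1938; MC(Q_m) = 3 + 1·10.3079 = 13.3079.
Competitive Q* = 19.4377, so ΔQ = 9.1298; wedge = 93.1938 − 13.3079 = 79.8859.
Deadweight loss = ½ × 9.1298 × 79.8859 = $364.67 thousand.

$364.67 thousand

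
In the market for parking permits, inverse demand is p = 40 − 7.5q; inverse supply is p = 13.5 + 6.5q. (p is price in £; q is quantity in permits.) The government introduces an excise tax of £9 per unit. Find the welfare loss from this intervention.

£2.89

Competitive equilibrium: 40 − 7.5q = 13.5 + 6.5q → q* = 1.8929, p* = 25.8036.
With the tax, the buyer price exceeds the seller price by 9: (40 − 7.5q) − (13.5 + 6.5q) = 9 → q' = 1.25.
Δq = 1.8929 − 1.25 = 0.6429; the wedge equals the tax, 9.
Deadweight loss = ½ × 0.6429 × 9 = £2.89.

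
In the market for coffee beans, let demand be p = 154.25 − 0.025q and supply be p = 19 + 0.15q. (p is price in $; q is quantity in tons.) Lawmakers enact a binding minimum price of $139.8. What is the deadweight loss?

$3322.31

Competitive equilibrium: 154.25 − 0.025q = 19 + 0.15q → q* = 772.8571, p* = 134.9286.
At the floor p = 139.8, quantity demanded = (154.25 − 139.8)/0.025 = 578.
Sellers' marginal cost at q' = 578: 19 + 0.15·578 = 105.7.
Δq = 772.8571 − 578 = 194.8571; wedge = 139.8 − 105.7 = 34.1.
Deadweight loss = ½ × 194.8571 × 34.1 = $3322.31.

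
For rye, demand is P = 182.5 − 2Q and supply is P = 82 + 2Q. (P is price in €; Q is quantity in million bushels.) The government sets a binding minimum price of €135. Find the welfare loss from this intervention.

Competitive equilibrium: 182.5 − 2Q = 82 + 2Q → Q* = 25.125, P* = 132.25.
At the floor P = 135, quantity demanded = (182.5 − 135)/2 = 23.75.
Sellers' marginal cost at Q' = 23.75: 82 + 2·23.75 = 129.5.
ΔQ = 25.125 − 23.75 = 1.375; wedge = 135 − 129.5 = 5.5.
DWL = ½ × 1.375 × 5.5 = €3.78 million.

€3.78 million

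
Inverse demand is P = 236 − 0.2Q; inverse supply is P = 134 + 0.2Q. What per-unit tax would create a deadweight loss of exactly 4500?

60

Competitive equilibrium: 236 − 0.2Q = 134 + 0.2Q → Q* = 255, P* = 185.
A tax t gives ΔQ = t/0.4 and wedge t, so DWL = t²/0.8.
t²/0.8 = 4500 → t² = 3600 → t = 60.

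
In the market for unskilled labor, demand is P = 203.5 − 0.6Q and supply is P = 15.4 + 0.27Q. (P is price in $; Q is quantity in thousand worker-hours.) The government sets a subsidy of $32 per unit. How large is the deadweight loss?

$588.51 thousand

Competitive equilibrium: 203.5 − 0.6Q = 15.4 + 0.27Q → Q* = 216.2069, P* = 73.7759.
The subsidy lowers effective supply by 32: P = 0.27Q − 16.6.
New quantity: 203.5 − 0.6Q = 0.27Q − 16.6 → Q' = 252.9885.
Overproduction ΔQ = 252.9885 − 216.2069 = 36.7816; wedge = subsidy = 32.
DWL = ½ × 36.7816 × 32 = $588.51 thousand.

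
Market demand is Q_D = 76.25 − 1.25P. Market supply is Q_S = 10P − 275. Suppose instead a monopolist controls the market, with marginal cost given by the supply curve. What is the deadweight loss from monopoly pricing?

138.07

In inverse form: demand P = 61 − 0.8Q, supply P = 27.5 + 0.1Q.
Competitive equilibrium: 61 − 0.8Q = 27.5 + 0.1Q → Q* = 37.2222, P* = 31.2222.
Marginal revenue: MR = 61 − 1.6Q. Set MR = MC: 61 − 1.6Q = 27.5 + 0.1Q → Q_m = 19.7059.
Price P_m = 61 − 0.8·19.7059 = 45.2353; MC(Q_m) = 27.5 + 0.1·19.7059 = 29.4706.
Competitive Q* = 37.2222, so ΔQ = 17.5163; wedge = 45.2353 − 29.4706 = 15.7647.
Welfare loss = ½ × 17.5163 × 15.7647 = 138.07.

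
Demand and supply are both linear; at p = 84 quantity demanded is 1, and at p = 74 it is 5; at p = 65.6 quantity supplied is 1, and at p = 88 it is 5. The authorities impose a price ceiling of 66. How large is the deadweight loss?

19.61

Demand slope = (74 − 84)/(5 − 1) = −2.5, so p = 86.5 − 2.5q.
Supply slope = (88 − 65.6)/(5 − 1) = 5.6, so p = 60 + 5.6q.
Competitive equilibrium: 86.5 − 2.5q = 60 + 5.6q → q* = 3.2716, p* = 78.321.
At the ceiling p = 66, quantity supplied = (66 − 60)/5.6 = 1.0714.
Willingness to pay at q' = 1.0714: 86.5 − 2.5·1.0714 = 83.8215.
Δq = 3.2716 − 1.0714 = 2.2002; wedge = 83.8215 − 66 = 17.8215.
Deadweight loss = ½ × 2.2002 × 17.8215 = 19.61.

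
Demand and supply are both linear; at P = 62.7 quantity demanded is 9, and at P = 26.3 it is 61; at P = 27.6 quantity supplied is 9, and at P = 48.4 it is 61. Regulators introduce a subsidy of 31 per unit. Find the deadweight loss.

Demand slope = (26.3 − 62.7)/(61 − 9) = −0.7, so P = 69 − 0.7Q.
Supply slope = (48.4 − 27.6)/(61 − 9) = 0.4, so P = 24 + 0.4Q.
Competitive equilibrium: 69 − 0.7Q = 24 + 0.4Q → Q* = 40.9091, P* = 40.3636.
The subsidy lowers effective supply by 31: P = 0.4Q − 7.
New quantity: 69 − 0.7Q = 0.4Q − 7 → Q' = 69.0909.
Overproduction ΔQ = 69.0909 − 40.9091 = 28.1818; wedge = subsidy = 31.
DWL = ½ × 28.1818 × 31 = 436.82.

436.82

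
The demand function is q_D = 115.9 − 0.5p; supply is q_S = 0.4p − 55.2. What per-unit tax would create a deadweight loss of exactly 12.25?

In inverse form: demand p = 231.8 − 2q, supply p = 138 + 2.5q.
Competitive equilibrium: 231.8 − 2q = 138 + 2.5q → q* = 20.8444, p* = 190.1111.
A tax t gives Δq = t/4.5 and wedge t, so DWL = t²/9.
t²/9 = 12.25 → t² = 110.25 → t = 10.5.

10.5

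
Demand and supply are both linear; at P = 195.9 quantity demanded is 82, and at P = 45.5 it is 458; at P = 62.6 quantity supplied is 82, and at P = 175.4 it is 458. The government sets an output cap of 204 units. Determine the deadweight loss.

Demand slope = (45.5 − 195.9)/(458 − 82) = −0.4, so P = 228.7 − 0.4Q.
Supply slope = (175.4 − 62.6)/(458 − 82) = 0.3, so P = 38 + 0.3Q.
Competitive equilibrium: 228.7 − 0.4Q = 38 + 0.3Q → Q* = 272.4286, P* = 119.7286.
At Q = 204: demand price = 228.7 − 0.4·204 = 147.1; supply price = 38 + 0.3·204 = 99.2.
ΔQ = 272.4286 − 204 = 68.4286; wedge = 147.1 − 99.2 = 47.9.
DWL = ½ × 68.4286 × 47.9 = 1638.86.

1638.86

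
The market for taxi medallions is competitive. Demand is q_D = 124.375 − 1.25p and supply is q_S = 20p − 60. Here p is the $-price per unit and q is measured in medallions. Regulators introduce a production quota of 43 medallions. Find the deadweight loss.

$2114.12

In inverse form: demand p = 99.5 − 0.8q, supply p = 3 + 0.05q.
Competitive equilibrium: 99.5 − 0.8q = 3 + 0.05q → q* = 113.5294, p* = 8.6765.
At q = 43: demand price = 99.5 − 0.8·43 = 65.1; supply price = 3 + 0.05·43 = 5.15.
Δq = 113.5294 − 43 = 70.5294; wedge = 65.1 − 5.15 = 59.95.
DWL = ½ × 70.5294 × 59.95 = $2114.12.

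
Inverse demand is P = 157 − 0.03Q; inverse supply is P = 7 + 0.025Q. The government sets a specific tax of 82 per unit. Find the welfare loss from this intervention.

61127.27

Competitive equilibrium: 157 − 0.03Q = 7 + 0.025Q → Q* = 2727.2727, P* = 75.1818.
With the tax, the buyer price exceeds the seller price by 82: (157 − 0.03Q) − (7 + 0.025Q) = 82 → Q' = 1236.3636.
ΔQ = 2727.2727 − 1236.3636 = 1490.9091; the wedge equals the tax, 82.
DWL = ½ × 1490.9091 × 82 = 61127.27.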